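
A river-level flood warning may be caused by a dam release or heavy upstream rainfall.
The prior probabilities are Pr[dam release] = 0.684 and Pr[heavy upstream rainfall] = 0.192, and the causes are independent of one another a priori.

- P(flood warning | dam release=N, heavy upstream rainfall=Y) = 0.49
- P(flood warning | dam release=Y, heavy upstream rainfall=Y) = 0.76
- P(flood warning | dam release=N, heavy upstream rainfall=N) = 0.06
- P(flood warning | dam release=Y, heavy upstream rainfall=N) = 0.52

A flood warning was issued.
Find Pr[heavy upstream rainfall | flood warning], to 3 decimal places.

For the numerator, keep only heavy upstream rainfall=true terms: 0.029729 + 0.099809 = 0.129538
Normalizer over all consistent configurations: 0.06*0.316*0.808 + 0.49*0.316*0.192 + 0.52*0.684*0.808 + 0.76*0.684*0.192 = 0.432247
P(heavy upstream rainfall | flood warning) = 0.129538/0.432247 ≈ 0.300

Pr[heavy upstream rainfall | flood warning] ≈ 0.300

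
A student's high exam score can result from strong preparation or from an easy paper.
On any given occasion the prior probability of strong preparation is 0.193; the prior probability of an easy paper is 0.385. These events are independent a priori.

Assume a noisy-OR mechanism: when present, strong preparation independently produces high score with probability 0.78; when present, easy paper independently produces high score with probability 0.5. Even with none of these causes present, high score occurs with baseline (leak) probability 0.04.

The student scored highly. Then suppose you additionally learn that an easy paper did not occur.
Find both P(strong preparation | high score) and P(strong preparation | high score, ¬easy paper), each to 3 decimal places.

Under noisy-OR, P(high score | causes) = 1 − (1−0.04)·∏(1−qᵢ) over the active causes.
For the numerator, keep only strong preparation=true terms: 0.093627 + 0.066458 = 0.160085
The normalizing constant is 0.04*0.807*0.615 + 0.52*0.807*0.385 + 0.7888*0.193*0.615 + 0.8944*0.193*0.385 = 0.341498
P(strong preparation | high score) = 0.160085/0.341498 ≈ 0.469

Now also conditioning on easy paper≠true:
Numerator (weight on configurations with strong preparation): 0.7888·0.193 = 0.152238
Normalizer over all consistent configurations: 0.04·0.807 + 0.7888·0.193 = 0.184518
P(strong preparation | high score, ¬easy paper) = 0.152238/0.184518 ≈ 0.825

P(strong preparation | high score) ≈ 0.469; P(strong preparation | high score, ¬easy paper) ≈ 0.825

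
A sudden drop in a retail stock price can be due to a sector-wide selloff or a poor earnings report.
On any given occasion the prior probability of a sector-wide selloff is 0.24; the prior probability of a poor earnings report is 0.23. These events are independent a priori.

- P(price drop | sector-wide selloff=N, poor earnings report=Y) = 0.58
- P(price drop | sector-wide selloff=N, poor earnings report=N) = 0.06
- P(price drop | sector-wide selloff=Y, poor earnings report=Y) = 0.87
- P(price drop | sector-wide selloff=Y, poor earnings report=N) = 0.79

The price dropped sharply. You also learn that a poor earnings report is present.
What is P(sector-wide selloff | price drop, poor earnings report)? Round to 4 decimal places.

P(sector-wide selloff | price drop, poor earnings report) ≈ 0.3214

By total probability over both values of sector-wide selloff:
  P(price drop | poor earnings report) = 0.58×0.76 + 0.87×0.24
        = 0.440800 + 0.208800 = 0.649600
Keeping only the sector-wide selloff-present terms gives 0.208800, so
  P(sector-wide selloff | price drop, poor earnings report) = 0.208800 / 0.649600 ≈ 0.3214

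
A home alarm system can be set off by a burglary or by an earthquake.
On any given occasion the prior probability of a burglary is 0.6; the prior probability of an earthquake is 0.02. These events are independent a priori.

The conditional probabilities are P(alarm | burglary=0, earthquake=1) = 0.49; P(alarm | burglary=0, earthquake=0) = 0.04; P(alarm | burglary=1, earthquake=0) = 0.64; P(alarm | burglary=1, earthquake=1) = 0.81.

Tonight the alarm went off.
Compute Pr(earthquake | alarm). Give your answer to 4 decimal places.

Pr(earthquake | alarm) ≈ 0.0336

P(alarm) = 0.04·0.4·0.98 + 0.49·0.4·0.02 + 0.64·0.6·0.98 + 0.81·0.6·0.02 = 0.015680 + 0.003920 + 0.376320 + 0.009720 = 0.405640
The earthquake-present share is 0.003920 + 0.009720 = 0.013640.
P(earthquake | alarm) = 0.013640 / 0.405640 ≈ 0.0336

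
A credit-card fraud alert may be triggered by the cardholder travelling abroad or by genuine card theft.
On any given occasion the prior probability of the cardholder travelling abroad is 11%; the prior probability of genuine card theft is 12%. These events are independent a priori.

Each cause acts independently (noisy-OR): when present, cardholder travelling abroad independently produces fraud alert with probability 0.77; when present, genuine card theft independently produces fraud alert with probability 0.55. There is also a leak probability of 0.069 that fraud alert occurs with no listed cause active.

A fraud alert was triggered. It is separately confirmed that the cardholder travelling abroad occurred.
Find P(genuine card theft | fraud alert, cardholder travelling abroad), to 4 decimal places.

Under noisy-OR, P(fraud alert | causes) = 1 − (1−0.069)·∏(1−qᵢ) over the active causes.
P(fraud alert | cardholder travelling abroad) = 0.78587*0.88 + 0.903641*0.12 = 0.691566 + 0.108437 = 0.800003
The genuine card theft-present share is 0.903641*0.12 = 0.108437.
So P(genuine card theft | fraud alert, cardholder travelling abroad) = 0.108437/0.800003 ≈ 0.1355.

P(genuine card theft | fraud alert, cardholder travelling abroad) ≈ 0.1355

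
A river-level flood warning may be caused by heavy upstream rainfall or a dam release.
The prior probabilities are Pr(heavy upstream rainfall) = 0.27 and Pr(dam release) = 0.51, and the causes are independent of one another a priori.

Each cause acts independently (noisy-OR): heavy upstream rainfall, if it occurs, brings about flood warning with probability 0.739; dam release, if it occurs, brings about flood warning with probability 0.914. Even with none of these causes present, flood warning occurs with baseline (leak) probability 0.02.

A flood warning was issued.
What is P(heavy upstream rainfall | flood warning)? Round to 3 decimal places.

P(heavy upstream rainfall | flood warning) ≈ 0.401

Under noisy-OR, P(flood warning | causes) = 1 − (1−0.02)·∏(1−qᵢ) over the active causes.
Sum P(flood warning|·) weighted by the priors over the 4 (heavy upstream rainfall, dam release) configurations:
  P(flood warning) = 0.02·0.73·0.49 + 0.91572·0.73·0.51 + 0.74422·0.27·0.49 + 0.978003·0.27·0.51
        = 0.007154 + 0.340923 + 0.098460 + 0.134671 = 0.581208
Configurations with heavy upstream rainfall contribute 0.233131, so
  P(heavy upstream rainfall | flood warning) = 0.233131 / 0.581208 ≈ 0.401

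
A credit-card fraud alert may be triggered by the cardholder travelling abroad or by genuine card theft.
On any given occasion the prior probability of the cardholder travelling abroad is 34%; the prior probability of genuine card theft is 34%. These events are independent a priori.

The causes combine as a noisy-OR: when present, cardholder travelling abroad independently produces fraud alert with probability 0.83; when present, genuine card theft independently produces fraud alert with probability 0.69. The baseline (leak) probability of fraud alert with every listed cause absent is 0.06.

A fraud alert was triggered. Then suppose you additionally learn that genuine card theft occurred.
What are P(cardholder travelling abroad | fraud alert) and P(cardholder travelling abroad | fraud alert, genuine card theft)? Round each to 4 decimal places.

P(cardholder travelling abroad | fraud alert) ≈ 0.6171; P(cardholder travelling abroad | fraud alert, genuine card theft) ≈ 0.4086

Under noisy-OR, P(fraud alert | causes) = 1 − (1−0.06)·∏(1−qᵢ) over the active causes.
P(fraud alert) = 0.06·0.66·0.66 + 0.7086·0.66·0.34 + 0.8402·0.34·0.66 + 0.950462·0.34·0.34 = 0.026136 + 0.159010 + 0.188541 + 0.109873 = 0.483560
The cardholder travelling abroad-present share is 0.188541 + 0.109873 = 0.298414.
So P(cardholder travelling abroad | fraud alert) = 0.298414/0.483560 ≈ 0.6171.

With the extra evidence:
P(fraud alert | genuine card theft) = 0.7086×0.66 + 0.950462×0.34 = 0.467676 + 0.323157 = 0.790833
Restricting to configurations with cardholder travelling abroad present: 0.950462×0.34 = 0.323157.
Hence the posterior is 0.323157/0.790833 ≈ 0.4086.
The drop from 0.6171 to 0.4086 is the explaining-away (discounting) effect.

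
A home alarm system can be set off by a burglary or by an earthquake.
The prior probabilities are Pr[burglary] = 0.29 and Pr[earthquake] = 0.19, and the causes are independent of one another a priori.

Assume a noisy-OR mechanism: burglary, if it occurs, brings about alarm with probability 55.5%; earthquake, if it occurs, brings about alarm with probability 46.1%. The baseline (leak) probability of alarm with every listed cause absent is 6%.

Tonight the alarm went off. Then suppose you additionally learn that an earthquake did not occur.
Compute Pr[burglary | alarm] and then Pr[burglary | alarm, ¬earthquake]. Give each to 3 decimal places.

Under noisy-OR, P(alarm | causes) = 1 − (1−0.06)·∏(1−qᵢ) over the active causes.
P(alarm) = 0.06·0.71·0.81 + 0.49334·0.71·0.19 + 0.5817·0.29·0.81 + 0.774536·0.29·0.19 = 0.034506 + 0.066552 + 0.136641 + 0.042677 = 0.280376
Restricting to configurations with burglary present: 0.136641 + 0.042677 = 0.179318.
P(burglary | alarm) = 0.179318 / 0.280376 ≈ 0.640

With the extra evidence:
By total probability over both values of burglary:
  P(alarm | ¬earthquake) = 0.06×0.71 + 0.5817×0.29
        = 0.042600 + 0.168693 = 0.211293
The terms with burglary present sum to 0.168693, so
  P(burglary | alarm, ¬earthquake) = 0.168693 / 0.211293 ≈ 0.798
Ruling out earthquake raises the posterior on burglary — the flip side of explaining away.

Pr[burglary | alarm] ≈ 0.640; Pr[burglary | alarm, ¬earthquake] ≈ 0.798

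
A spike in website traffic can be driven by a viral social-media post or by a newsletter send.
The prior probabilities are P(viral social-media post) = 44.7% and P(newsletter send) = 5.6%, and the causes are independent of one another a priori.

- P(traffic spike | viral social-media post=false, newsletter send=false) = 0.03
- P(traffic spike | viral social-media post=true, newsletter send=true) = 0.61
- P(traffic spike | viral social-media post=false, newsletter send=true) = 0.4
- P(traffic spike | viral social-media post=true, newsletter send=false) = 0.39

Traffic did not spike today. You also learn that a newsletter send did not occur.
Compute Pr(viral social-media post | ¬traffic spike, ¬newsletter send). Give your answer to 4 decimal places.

Pr(viral social-media post | ¬traffic spike, ¬newsletter send) ≈ 0.3370

Enumerate both values of viral social-media post and weight by the priors:
  P(¬traffic spike | ¬newsletter send) = 0.97*0.553 + 0.61*0.447
        = 0.536410 + 0.272670 = 0.809080
Keeping only the viral social-media post-present terms gives 0.272670, so
  P(viral social-media post | ¬traffic spike, ¬newsletter send) = 0.272670 / 0.809080 ≈ 0.3370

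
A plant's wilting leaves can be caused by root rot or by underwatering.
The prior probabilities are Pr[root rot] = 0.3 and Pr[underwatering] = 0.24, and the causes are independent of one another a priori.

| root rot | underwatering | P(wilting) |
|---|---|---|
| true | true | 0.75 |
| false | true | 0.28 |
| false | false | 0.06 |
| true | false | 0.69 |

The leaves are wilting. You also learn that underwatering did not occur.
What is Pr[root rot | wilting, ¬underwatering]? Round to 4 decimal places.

Pr[root rot | wilting, ¬underwatering] ≈ 0.8313

Weight on root rot=true, given the evidence: 0.69*0.3 = 0.207000
Normalizer over all consistent configurations: 0.06*0.7 + 0.69*0.3 = 0.249000
Posterior = 0.207000 / 0.249000 ≈ 0.8313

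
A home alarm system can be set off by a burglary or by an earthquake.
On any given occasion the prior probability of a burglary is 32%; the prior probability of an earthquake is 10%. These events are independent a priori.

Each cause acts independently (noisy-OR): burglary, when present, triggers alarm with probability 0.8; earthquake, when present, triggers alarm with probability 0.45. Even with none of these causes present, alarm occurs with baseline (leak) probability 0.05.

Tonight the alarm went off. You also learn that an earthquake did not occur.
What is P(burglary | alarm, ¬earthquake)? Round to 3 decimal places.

P(burglary | alarm, ¬earthquake) ≈ 0.884

Under noisy-OR, P(alarm | causes) = 1 − (1−0.05)·∏(1−qᵢ) over the active causes.
Weight on burglary=true, given the evidence: 0.81*0.32 = 0.259200
The normalizing constant is 0.05*0.68 + 0.81*0.32 = 0.293200
P(burglary | alarm, ¬earthquake) = 0.259200/0.293200 ≈ 0.884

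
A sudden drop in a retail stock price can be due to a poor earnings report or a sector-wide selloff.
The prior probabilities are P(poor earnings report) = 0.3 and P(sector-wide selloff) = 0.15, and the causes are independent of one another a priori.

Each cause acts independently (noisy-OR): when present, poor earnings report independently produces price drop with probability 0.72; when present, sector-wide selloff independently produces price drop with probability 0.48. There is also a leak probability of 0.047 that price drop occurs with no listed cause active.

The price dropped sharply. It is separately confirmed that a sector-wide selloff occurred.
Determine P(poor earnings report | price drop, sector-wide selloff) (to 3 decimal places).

P(poor earnings report | price drop, sector-wide selloff) ≈ 0.423

Under noisy-OR, P(price drop | causes) = 1 − (1−0.047)·∏(1−qᵢ) over the active causes.
For the numerator, keep only poor earnings report=true terms: 0.861243*0.3 = 0.258373
Denominator P(price drop | sector-wide selloff): 0.50444*0.7 + 0.861243*0.3 = 0.611481
Posterior = 0.258373 / 0.611481 ≈ 0.423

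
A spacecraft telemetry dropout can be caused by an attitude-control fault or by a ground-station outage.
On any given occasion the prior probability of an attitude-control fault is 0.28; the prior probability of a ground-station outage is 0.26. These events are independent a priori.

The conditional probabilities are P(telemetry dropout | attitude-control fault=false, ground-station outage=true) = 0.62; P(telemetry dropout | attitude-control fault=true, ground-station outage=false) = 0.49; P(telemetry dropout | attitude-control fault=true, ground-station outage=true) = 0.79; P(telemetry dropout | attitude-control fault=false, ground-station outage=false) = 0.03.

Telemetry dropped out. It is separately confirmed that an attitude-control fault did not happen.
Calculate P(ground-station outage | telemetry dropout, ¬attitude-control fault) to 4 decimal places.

P(ground-station outage | telemetry dropout, ¬attitude-control fault) ≈ 0.8790

By total probability over both values of ground-station outage:
  P(telemetry dropout | ¬attitude-control fault) = 0.03×0.74 + 0.62×0.26
        = 0.022200 + 0.161200 = 0.183400
The terms with ground-station outage present sum to 0.161200, so
  P(ground-station outage | telemetry dropout, ¬attitude-control fault) = 0.161200 / 0.183400 ≈ 0.8790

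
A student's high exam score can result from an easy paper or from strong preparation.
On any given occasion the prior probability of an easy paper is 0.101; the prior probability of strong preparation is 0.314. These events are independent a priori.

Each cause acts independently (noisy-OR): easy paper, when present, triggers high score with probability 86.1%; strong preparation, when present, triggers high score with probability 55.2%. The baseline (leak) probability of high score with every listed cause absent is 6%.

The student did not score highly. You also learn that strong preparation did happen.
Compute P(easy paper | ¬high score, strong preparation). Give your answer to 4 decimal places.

P(easy paper | ¬high score, strong preparation) ≈ 0.0154

Under noisy-OR, P(high score | causes) = 1 − (1−0.06)·∏(1−qᵢ) over the active causes.
Sum P(¬high score|·) weighted by the priors over both values of easy paper:
  P(¬high score | strong preparation) = 0.42112*0.899 + 0.058536*0.101
        = 0.378587 + 0.005912 = 0.384499
Configurations with easy paper contribute 0.005912, so
  P(easy paper | ¬high score, strong preparation) = 0.005912 / 0.384499 ≈ 0.0154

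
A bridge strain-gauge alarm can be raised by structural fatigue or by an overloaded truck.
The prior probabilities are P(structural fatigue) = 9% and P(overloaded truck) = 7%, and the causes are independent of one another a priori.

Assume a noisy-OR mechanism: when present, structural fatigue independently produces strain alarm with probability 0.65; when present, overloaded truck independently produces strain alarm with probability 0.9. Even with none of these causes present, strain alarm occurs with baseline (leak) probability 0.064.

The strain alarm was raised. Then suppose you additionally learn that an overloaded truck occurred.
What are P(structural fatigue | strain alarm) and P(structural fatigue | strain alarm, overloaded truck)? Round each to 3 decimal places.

P(structural fatigue | strain alarm) ≈ 0.358; P(structural fatigue | strain alarm, overloaded truck) ≈ 0.095

Under noisy-OR, P(strain alarm | causes) = 1 − (1−0.064)·∏(1−qᵢ) over the active causes.
P(strain alarm) = 0.064×0.91×0.93 + 0.9064×0.91×0.07 + 0.6724×0.09×0.93 + 0.96724×0.09×0.07 = 0.054163 + 0.057738 + 0.056280 + 0.006094 = 0.174275
The structural fatigue-present share is 0.056280 + 0.006094 = 0.062374.
So P(structural fatigue | strain alarm) = 0.062374/0.174275 ≈ 0.358.

Now also conditioning on overloaded truck=true:
For the numerator, keep only structural fatigue=true terms: 0.96724·0.09 = 0.087052
The normalizing constant is 0.9064·0.91 + 0.96724·0.09 = 0.911876
Posterior = 0.087052 / 0.911876 ≈ 0.095
The drop from 0.358 to 0.095 is the explaining-away (discounting) effect.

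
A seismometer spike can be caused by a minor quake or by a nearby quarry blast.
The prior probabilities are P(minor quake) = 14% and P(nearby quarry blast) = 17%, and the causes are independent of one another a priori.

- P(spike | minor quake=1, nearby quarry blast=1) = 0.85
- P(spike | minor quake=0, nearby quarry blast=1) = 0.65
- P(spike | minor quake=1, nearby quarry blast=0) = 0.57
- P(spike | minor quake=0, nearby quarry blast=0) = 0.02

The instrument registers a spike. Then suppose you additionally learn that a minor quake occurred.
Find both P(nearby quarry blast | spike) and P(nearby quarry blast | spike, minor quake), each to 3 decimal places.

P(nearby quarry blast | spike) ≈ 0.589; P(nearby quarry blast | spike, minor quake) ≈ 0.234

Enumerate the 4 (minor quake, nearby quarry blast) configurations and weight by the priors:
  P(spike) = 0.02·0.86·0.83 + 0.65·0.86·0.17 + 0.57·0.14·0.83 + 0.85·0.14·0.17
        = 0.014276 + 0.095030 + 0.066234 + 0.020230 = 0.195770
Configurations with nearby quarry blast contribute 0.115260, so
  P(nearby quarry blast | spike) = 0.115260 / 0.195770 ≈ 0.589

Now condition on the additional information:
Enumerate both values of nearby quarry blast and weight by the priors:
  P(spike | minor quake) = 0.57*0.83 + 0.85*0.17
        = 0.473100 + 0.144500 = 0.617600
Keeping only the nearby quarry blast-present terms gives 0.144500, so
  P(nearby quarry blast | spike, minor quake) = 0.144500 / 0.617600 ≈ 0.234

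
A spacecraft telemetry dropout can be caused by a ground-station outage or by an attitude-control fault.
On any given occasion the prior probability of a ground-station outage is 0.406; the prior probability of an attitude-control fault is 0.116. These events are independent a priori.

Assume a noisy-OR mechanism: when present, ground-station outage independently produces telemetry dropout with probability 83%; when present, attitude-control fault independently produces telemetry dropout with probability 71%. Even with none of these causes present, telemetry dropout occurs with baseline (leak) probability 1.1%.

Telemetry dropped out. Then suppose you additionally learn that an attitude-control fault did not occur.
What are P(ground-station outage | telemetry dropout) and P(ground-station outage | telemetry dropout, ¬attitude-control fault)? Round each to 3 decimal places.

Under noisy-OR, P(telemetry dropout | causes) = 1 − (1−0.011)·∏(1−qᵢ) over the active causes.
Numerator (weight on configurations with ground-station outage): 0.298561 + 0.044800 = 0.343361
Denominator P(telemetry dropout): 0.011×0.594×0.884 + 0.71319×0.594×0.116 + 0.83187×0.406×0.884 + 0.951242×0.406×0.116 = 0.398279
P(ground-station outage | telemetry dropout) = 0.343361/0.398279 ≈ 0.862

Now also conditioning on attitude-control fault≠true:
P(telemetry dropout | ¬attitude-control fault) = 0.011*0.594 + 0.83187*0.406 = 0.006534 + 0.337739 = 0.344273
Of this, 0.337739 comes from 0.83187*0.406 (the ground-station outage=true cases).
So P(ground-station outage | telemetry dropout, ¬attitude-control fault) = 0.337739/0.344273 ≈ 0.981.

P(ground-station outage | telemetry dropout) ≈ 0.862; P(ground-station outage | telemetry dropout, ¬attitude-control fault) ≈ 0.981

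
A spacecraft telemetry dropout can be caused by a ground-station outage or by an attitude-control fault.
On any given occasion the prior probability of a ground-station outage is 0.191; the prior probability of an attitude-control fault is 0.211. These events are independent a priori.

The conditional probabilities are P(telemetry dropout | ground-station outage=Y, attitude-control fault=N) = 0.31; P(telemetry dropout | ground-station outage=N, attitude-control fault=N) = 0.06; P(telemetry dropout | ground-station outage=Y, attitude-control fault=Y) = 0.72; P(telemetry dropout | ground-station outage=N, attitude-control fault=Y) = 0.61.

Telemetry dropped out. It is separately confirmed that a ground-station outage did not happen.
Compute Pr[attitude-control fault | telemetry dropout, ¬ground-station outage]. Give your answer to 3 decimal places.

By total probability over both values of attitude-control fault:
  P(telemetry dropout | ¬ground-station outage) = 0.06·0.789 + 0.61·0.211
        = 0.047340 + 0.128710 = 0.176050
Keeping only the attitude-control fault-present terms gives 0.128710, so
  P(attitude-control fault | telemetry dropout, ¬ground-station outage) = 0.128710 / 0.176050 ≈ 0.731

Pr[attitude-control fault | telemetry dropout, ¬ground-station outage] ≈ 0.731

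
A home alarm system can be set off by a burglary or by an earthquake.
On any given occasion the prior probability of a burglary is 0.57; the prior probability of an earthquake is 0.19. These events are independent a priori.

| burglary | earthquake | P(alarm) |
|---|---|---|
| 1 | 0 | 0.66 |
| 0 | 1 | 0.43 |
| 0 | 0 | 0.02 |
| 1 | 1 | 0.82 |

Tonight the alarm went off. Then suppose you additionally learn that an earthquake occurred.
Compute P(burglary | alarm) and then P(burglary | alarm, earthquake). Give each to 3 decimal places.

P(burglary | alarm) ≈ 0.903; P(burglary | alarm, earthquake) ≈ 0.717

By total probability over the 4 (burglary, earthquake) configurations:
  P(alarm) = 0.02*0.43*0.81 + 0.43*0.43*0.19 + 0.66*0.57*0.81 + 0.82*0.57*0.19
        = 0.006966 + 0.035131 + 0.304722 + 0.088806 = 0.435625
The terms with burglary present sum to 0.393528, so
  P(burglary | alarm) = 0.393528 / 0.435625 ≈ 0.903

Now condition on the additional information:
P(alarm | earthquake) = 0.43×0.43 + 0.82×0.57 = 0.184900 + 0.467400 = 0.652300
Of this, 0.467400 comes from 0.82×0.57 (the burglary=true cases).
P(burglary | alarm, earthquake) = 0.467400 / 0.652300 ≈ 0.717
Conditioning on earthquake lowers the posterior on burglary: the classic explaining-away effect in a common-effect structure.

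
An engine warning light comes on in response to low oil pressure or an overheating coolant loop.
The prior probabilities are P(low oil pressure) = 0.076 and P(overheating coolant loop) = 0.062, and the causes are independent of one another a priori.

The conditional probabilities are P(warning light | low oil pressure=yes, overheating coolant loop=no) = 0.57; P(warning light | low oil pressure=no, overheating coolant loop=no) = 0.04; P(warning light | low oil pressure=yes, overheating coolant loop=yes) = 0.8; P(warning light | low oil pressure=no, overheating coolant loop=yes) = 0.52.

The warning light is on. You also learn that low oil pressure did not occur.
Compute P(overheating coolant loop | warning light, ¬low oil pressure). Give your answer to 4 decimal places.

Sum P(warning light|·) weighted by the priors over both values of overheating coolant loop:
  P(warning light | ¬low oil pressure) = 0.04·0.938 + 0.52·0.062
        = 0.037520 + 0.032240 = 0.069760
Keeping only the overheating coolant loop-present terms gives 0.032240, so
  P(overheating coolant loop | warning light, ¬low oil pressure) = 0.032240 / 0.069760 ≈ 0.4622

P(overheating coolant loop | warning light, ¬low oil pressure) ≈ 0.4622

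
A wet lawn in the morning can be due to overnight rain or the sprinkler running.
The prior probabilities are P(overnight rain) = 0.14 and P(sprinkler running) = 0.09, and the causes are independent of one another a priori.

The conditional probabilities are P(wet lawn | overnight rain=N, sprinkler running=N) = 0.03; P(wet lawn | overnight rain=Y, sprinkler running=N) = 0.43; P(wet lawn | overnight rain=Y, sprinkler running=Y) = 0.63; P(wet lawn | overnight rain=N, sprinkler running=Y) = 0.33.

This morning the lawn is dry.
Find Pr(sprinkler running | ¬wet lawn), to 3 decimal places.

For the numerator, keep only sprinkler running=true terms: 0.051858 + 0.004662 = 0.056520
Normalizer over all consistent configurations: 0.97·0.86·0.91 + 0.67·0.86·0.09 + 0.57·0.14·0.91 + 0.37·0.14·0.09 = 0.888260
P(sprinkler running | ¬wet lawn) = 0.056520/0.888260 ≈ 0.064

Pr(sprinkler running | ¬wet lawn) ≈ 0.064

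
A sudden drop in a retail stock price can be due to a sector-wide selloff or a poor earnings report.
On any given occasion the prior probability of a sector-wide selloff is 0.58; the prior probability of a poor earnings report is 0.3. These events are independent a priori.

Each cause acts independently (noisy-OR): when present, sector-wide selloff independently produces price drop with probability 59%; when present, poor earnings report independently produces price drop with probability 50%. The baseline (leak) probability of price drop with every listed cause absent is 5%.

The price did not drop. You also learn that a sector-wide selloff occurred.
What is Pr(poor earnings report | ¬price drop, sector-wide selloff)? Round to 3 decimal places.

Under noisy-OR, P(price drop | causes) = 1 − (1−0.05)·∏(1−qᵢ) over the active causes.
Enumerate both values of poor earnings report and weight by the priors:
  P(¬price drop | sector-wide selloff) = 0.3895·0.7 + 0.19475·0.3
        = 0.272650 + 0.058425 = 0.331075
The terms with poor earnings report present sum to 0.058425, so
  P(poor earnings report | ¬price drop, sector-wide selloff) = 0.058425 / 0.331075 ≈ 0.176

Pr(poor earnings report | ¬price drop, sector-wide selloff) ≈ 0.176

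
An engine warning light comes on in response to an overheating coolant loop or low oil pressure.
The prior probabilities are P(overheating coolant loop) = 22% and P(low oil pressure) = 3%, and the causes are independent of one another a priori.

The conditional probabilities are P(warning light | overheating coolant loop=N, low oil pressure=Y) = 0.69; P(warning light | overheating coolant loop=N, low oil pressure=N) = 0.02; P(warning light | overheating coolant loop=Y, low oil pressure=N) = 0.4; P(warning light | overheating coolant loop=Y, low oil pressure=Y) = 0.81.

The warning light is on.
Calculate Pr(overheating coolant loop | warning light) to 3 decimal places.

Pr(overheating coolant loop | warning light) ≈ 0.744

P(warning light) = 0.02*0.78*0.97 + 0.69*0.78*0.03 + 0.4*0.22*0.97 + 0.81*0.22*0.03 = 0.015132 + 0.016146 + 0.085360 + 0.005346 = 0.121984
Restricting to configurations with overheating coolant loop present: 0.085360 + 0.005346 = 0.090706.
Hence the posterior is 0.090706/0.121984 ≈ 0.744.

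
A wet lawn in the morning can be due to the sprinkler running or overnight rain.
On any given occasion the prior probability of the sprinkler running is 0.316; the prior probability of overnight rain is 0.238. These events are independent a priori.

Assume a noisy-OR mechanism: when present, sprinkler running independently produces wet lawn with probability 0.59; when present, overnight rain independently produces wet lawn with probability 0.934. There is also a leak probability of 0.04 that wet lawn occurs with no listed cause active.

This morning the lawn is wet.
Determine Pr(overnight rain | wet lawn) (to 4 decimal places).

Under noisy-OR, P(wet lawn | causes) = 1 − (1−0.04)·∏(1−qᵢ) over the active causes.
Sum P(wet lawn|·) weighted by the priors over the 4 (sprinkler running, overnight rain) configurations:
  P(wet lawn) = 0.04·0.684·0.762 + 0.93664·0.684·0.238 + 0.6064·0.316·0.762 + 0.974022·0.316·0.238
        = 0.020848 + 0.152477 + 0.146016 + 0.073254 = 0.392595
The terms with overnight rain present sum to 0.225731, so
  P(overnight rain | wet lawn) = 0.225731 / 0.392595 ≈ 0.5750

Pr(overnight rain | wet lawn) ≈ 0.5750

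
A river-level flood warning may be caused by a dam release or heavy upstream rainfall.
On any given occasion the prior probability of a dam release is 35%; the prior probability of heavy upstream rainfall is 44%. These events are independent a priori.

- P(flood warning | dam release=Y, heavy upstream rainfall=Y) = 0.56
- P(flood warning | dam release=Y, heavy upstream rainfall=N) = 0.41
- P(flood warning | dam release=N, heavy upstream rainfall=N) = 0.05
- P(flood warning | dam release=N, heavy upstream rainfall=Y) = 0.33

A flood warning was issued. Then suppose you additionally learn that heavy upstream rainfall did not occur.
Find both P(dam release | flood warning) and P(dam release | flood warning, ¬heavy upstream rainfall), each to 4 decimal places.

P(dam release | flood warning) ≈ 0.5967; P(dam release | flood warning, ¬heavy upstream rainfall) ≈ 0.8153

Weight on dam release=true, given the evidence: 0.080360 + 0.086240 = 0.166600
The normalizing constant is 0.05·0.65·0.56 + 0.33·0.65·0.44 + 0.41·0.35·0.56 + 0.56·0.35·0.44 = 0.279180
Posterior = 0.166600 / 0.279180 ≈ 0.5967

Now condition on the additional information:
P(flood warning | ¬heavy upstream rainfall) = 0.05*0.65 + 0.41*0.35 = 0.032500 + 0.143500 = 0.176000
Of this, 0.143500 comes from 0.41*0.35 (the dam release=true cases).
P(dam release | flood warning, ¬heavy upstream rainfall) = 0.143500 / 0.176000 ≈ 0.8153
With heavy upstream rainfall excluded, dam release must carry more of the explanatory weight for the flood warning.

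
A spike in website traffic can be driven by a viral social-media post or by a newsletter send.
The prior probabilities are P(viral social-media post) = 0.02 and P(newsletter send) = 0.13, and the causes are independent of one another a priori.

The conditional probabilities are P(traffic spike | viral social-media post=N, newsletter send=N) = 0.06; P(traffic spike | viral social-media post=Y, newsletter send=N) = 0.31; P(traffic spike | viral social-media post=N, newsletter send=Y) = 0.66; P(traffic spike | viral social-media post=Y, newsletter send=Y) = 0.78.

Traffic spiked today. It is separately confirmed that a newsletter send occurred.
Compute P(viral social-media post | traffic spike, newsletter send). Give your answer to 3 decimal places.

P(traffic spike | newsletter send) = 0.66*0.98 + 0.78*0.02 = 0.646800 + 0.015600 = 0.662400
Of this, 0.015600 comes from 0.78*0.02 (the viral social-media post=true cases).
So P(viral social-media post | traffic spike, newsletter send) = 0.015600/0.662400 ≈ 0.024.

P(viral social-media post | traffic spike, newsletter send) ≈ 0.024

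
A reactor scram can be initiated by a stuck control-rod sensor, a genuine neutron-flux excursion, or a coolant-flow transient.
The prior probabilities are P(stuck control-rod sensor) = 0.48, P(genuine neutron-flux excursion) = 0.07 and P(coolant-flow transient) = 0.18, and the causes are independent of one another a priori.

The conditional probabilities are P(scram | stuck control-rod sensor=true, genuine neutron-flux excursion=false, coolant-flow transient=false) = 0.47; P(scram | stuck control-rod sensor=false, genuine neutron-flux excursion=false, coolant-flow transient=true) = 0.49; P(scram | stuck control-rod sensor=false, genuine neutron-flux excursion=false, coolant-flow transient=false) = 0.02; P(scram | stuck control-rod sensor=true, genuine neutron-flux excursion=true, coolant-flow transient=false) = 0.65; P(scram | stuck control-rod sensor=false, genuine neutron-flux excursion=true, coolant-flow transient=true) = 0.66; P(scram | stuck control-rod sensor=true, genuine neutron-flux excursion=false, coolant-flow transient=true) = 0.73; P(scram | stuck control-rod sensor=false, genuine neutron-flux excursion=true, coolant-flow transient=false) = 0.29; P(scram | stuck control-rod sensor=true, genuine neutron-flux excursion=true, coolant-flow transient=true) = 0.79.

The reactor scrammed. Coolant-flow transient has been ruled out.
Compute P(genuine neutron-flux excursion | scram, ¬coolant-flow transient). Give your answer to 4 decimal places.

Weight on genuine neutron-flux excursion=true, given the evidence: 0.010556 + 0.021840 = 0.032396
The normalizing constant is 0.02×0.52×0.93 + 0.29×0.52×0.07 + 0.47×0.48×0.93 + 0.65×0.48×0.07 = 0.251876
Posterior = 0.032396 / 0.251876 ≈ 0.1286

P(genuine neutron-flux excursion | scram, ¬coolant-flow transient) ≈ 0.1286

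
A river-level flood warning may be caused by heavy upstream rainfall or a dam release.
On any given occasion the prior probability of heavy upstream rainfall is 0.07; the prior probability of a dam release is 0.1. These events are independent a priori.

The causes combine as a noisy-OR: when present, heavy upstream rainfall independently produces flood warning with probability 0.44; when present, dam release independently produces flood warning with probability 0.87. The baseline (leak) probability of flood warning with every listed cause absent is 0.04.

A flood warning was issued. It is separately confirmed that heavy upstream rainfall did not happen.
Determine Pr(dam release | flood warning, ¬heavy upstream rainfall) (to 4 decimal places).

Pr(dam release | flood warning, ¬heavy upstream rainfall) ≈ 0.7085

Under noisy-OR, P(flood warning | causes) = 1 − (1−0.04)·∏(1−qᵢ) over the active causes.
By total probability over both values of dam release:
  P(flood warning | ¬heavy upstream rainfall) = 0.04*0.9 + 0.8752*0.1
        = 0.036000 + 0.087520 = 0.123520
The terms with dam release present sum to 0.087520, so
  P(dam release | flood warning, ¬heavy upstream rainfall) = 0.087520 / 0.123520 ≈ 0.7085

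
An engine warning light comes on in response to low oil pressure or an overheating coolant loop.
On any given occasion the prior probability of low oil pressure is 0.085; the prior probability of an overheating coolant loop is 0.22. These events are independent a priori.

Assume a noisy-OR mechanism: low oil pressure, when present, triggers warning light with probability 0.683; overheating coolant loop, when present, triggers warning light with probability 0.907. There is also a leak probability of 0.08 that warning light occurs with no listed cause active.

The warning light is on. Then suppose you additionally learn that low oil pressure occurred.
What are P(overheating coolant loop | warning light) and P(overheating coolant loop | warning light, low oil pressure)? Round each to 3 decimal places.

P(overheating coolant loop | warning light) ≈ 0.660; P(overheating coolant loop | warning light, low oil pressure) ≈ 0.279

Under noisy-OR, P(warning light | causes) = 1 − (1−0.08)·∏(1−qᵢ) over the active causes.
By total probability over the 4 (low oil pressure, overheating coolant loop) configurations:
  P(warning light) = 0.08·0.915·0.78 + 0.91444·0.915·0.22 + 0.70836·0.085·0.78 + 0.972877·0.085·0.22
        = 0.057096 + 0.184077 + 0.046964 + 0.018193 = 0.306330
The terms with overheating coolant loop present sum to 0.202270, so
  P(overheating coolant loop | warning light) = 0.202270 / 0.306330 ≈ 0.660

With the extra evidence:
Sum P(warning light|·) weighted by the priors over both values of overheating coolant loop:
  P(warning light | low oil pressure) = 0.70836*0.78 + 0.972877*0.22
        = 0.552521 + 0.214033 = 0.766554
Configurations with overheating coolant loop contribute 0.214033, so
  P(overheating coolant loop | warning light, low oil pressure) = 0.214033 / 0.766554 ≈ 0.279
This is intercausal reasoning (explaining away): once low oil pressure accounts for the warning light, overheating coolant loop becomes less likely.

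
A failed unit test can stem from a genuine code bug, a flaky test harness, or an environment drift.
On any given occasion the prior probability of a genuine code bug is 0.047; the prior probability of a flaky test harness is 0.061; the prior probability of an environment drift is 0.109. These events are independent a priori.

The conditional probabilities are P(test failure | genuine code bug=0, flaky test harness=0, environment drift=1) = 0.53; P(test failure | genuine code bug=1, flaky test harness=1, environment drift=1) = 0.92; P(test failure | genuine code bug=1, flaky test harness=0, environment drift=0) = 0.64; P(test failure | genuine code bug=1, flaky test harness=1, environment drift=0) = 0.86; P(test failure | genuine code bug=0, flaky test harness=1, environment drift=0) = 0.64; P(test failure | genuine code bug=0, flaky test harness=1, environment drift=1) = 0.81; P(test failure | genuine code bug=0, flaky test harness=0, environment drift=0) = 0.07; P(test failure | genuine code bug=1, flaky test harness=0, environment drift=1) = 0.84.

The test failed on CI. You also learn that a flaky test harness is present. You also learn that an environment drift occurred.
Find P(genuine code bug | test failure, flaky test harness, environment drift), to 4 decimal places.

Numerator (weight on configurations with genuine code bug): 0.92*0.047 = 0.043240
Denominator P(test failure | flaky test harness, environment drift): 0.81*0.953 + 0.92*0.047 = 0.815170
Posterior = 0.043240 / 0.815170 ≈ 0.0530

P(genuine code bug | test failure, flaky test harness, environment drift) ≈ 0.0530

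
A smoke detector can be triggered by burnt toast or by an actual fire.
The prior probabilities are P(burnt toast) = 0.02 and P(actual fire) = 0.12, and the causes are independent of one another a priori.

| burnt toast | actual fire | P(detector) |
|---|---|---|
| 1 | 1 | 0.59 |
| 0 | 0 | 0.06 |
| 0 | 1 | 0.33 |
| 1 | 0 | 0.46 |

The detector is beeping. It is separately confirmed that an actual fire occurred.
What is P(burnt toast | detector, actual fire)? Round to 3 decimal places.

P(burnt toast | detector, actual fire) ≈ 0.035

Sum P(detector|·) weighted by the priors over both values of burnt toast:
  P(detector | actual fire) = 0.33·0.98 + 0.59·0.02
        = 0.323400 + 0.011800 = 0.335200
The terms with burnt toast present sum to 0.011800, so
  P(burnt toast | detector, actual fire) = 0.011800 / 0.335200 ≈ 0.035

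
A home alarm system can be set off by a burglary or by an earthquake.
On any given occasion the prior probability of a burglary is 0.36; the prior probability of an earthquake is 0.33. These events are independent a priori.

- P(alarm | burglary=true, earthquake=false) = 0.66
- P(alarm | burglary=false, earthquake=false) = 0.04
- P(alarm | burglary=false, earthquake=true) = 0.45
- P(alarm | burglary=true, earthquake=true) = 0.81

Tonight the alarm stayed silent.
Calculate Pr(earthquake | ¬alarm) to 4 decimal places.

Pr(earthquake | ¬alarm) ≈ 0.2194

Sum P(¬alarm|·) weighted by the priors over the 4 (burglary, earthquake) configurations:
  P(¬alarm) = 0.96·0.64·0.67 + 0.55·0.64·0.33 + 0.34·0.36·0.67 + 0.19·0.36·0.33
        = 0.411648 + 0.116160 + 0.082008 + 0.022572 = 0.632388
Configurations with earthquake contribute 0.138732, so
  P(earthquake | ¬alarm) = 0.138732 / 0.632388 ≈ 0.2194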